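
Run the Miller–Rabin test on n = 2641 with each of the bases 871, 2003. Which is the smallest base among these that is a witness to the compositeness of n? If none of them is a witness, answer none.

n − 1 = 2640 = 2^4 · 165, so s = 4 and d = 165.
Base 871: x_0 = 871^165 mod 2641 = 2443. x_0 is neither 1 nor 2640, so continue squaring. x_1 = 2443^2 mod 2641 = 2230. x_2 = 2230^2 mod 2641 = 2538. x_3 = 2538^2 mod 2641 = 45. Reached i = s−1 = 3 without hitting −1: 871 is a Miller–Rabin witness and 2641 is composite.
Base 2003: x_0 = 2003^165 mod 2641 = 341. x_0 is neither 1 nor 2640, so continue squaring. x_1 = 341^2 mod 2641 = 77. x_2 = 77^2 mod 2641 = 647. x_3 = 647^2 mod 2641 = 1331. Reached i = s−1 = 3 without hitting −1: 2003 is a Miller–Rabin witness and 2641 is composite.
The smallest witness among the given bases is 871.

871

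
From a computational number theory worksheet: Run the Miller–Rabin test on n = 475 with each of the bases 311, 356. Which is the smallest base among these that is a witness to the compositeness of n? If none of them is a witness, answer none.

311

n − 1 = 474 = 2^1 · 237, so s = 1 and d = 237.
Base 311: x_0 = 311^237 mod 475 = 96. x_0 ∉ {1, 474} and s = 1, so 311 is a Miller–Rabin witness and 475 is composite.
Base 356: x_0 = 356^237 mod 475 = 236. x_0 ∉ {1, 474} and s = 1, so 356 is a Miller–Rabin witness and 475 is composite.
The smallest witness among the given bases is 311.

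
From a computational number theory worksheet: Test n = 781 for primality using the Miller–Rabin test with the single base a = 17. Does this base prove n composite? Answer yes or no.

no

n − 1 = 780 = 2^2 · 195, so s = 2 and d = 195.
x_0 = 17^195 mod 781 = 780.
x_0 = 780 ≡ −1, so 17 is not a witness.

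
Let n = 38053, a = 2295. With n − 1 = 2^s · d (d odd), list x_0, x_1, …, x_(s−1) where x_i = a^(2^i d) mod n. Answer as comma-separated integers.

n − 1 = 38052 = 2^2 · 9513, so s = 2 and d = 9513.
x_0 = 2295^9513 mod 38053 = 38052.
x_1 = 38052^2 mod 38053 = 1.

38052, 1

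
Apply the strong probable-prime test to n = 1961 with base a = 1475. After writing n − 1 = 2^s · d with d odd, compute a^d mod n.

1149

n − 1 = 1960 = 2^3 · 245, so s = 3 and d = 245.
1475^245 mod 1961 = 1149.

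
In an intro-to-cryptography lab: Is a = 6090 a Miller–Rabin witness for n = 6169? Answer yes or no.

yes

n − 1 = 6168 = 2^3 · 771, so s = 3 and d = 771.
Repeated squaring mod 6169: 6090^1 ≡ 6090, 6090^2 ≡ 72, 6090^4 ≡ 5184, 6090^8 ≡ 1692, 6090^16 ≡ 448, 6090^32 ≡ 3296, 6090^64 ≡ 7, 6090^128 ≡ 49, 6090^256 ≡ 2401, 6090^512 ≡ 2955.
771 = 512 + 256 + 2 + 1, so 6090^771 ≡ 2955·2401·72·6090 ≡ 1062 (mod 6169).
x_0 = 6090^771 mod 6169 = 1062.
x_0 is neither 1 nor 6168, so continue squaring.
x_1 = 1062^2 mod 6169 = 5086.
x_2 = 5086^2 mod 6169 = 779.
Reached i = s−1 = 2 without hitting −1: 6090 is a Miller–Rabin witness and 6169 is composite.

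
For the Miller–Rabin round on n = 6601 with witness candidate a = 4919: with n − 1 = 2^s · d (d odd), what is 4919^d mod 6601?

6600

n − 1 = 6600 = 2^3 · 825, so s = 3 and d = 825.
Repeated squaring mod 6601: 4919^1 ≡ 4919, 4919^2 ≡ 3896, 4919^4 ≡ 3117, 4919^8 ≡ 5618, 4919^16 ≡ 2543, 4919^32 ≡ 4470, 4919^64 ≡ 6274, 4919^128 ≡ 1313, 4919^256 ≡ 1108, 4919^512 ≡ 6479.
825 = 512 + 256 + 32 + 16 + 8 + 1, so 4919^825 ≡ 6479·1108·4470·2543·5618·4919 ≡ 6600 (mod 6601).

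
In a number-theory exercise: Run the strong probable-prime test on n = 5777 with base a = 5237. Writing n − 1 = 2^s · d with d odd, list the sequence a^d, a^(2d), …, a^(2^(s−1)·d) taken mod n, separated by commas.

5656, 3087, 3296, 2856

n − 1 = 5776 = 2^4 · 361, so s = 4 and d = 361.
x_0 = 5237^361 mod 5777 = 5656.
x_1 = 5656^2 mod 5777 = 3087.
x_2 = 3087^2 mod 5777 = 3296.
x_3 = 3296^2 mod 5777 = 2856.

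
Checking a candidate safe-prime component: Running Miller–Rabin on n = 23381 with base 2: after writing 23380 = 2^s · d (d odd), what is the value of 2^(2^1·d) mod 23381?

n − 1 = 23380 = 2^2 · 5845, so s = 2 and d = 5845.
x_0 = 2^5845 mod 23381 = 4718.
x_1 = 4718^2 mod 23381 = 812.

812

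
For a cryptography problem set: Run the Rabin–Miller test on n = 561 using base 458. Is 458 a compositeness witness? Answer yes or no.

n − 1 = 560 = 2^4 · 35, so s = 4 and d = 35.
x_0 = 458^35 mod 561 = 560.
x_0 = 560 ≡ −1, so 458 is not a witness.

no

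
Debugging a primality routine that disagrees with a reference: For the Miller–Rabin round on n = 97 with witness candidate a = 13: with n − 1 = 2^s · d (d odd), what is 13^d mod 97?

63

n − 1 = 96 = 2^5 · 3, so s = 5 and d = 3.
13^3 mod 97 = 63.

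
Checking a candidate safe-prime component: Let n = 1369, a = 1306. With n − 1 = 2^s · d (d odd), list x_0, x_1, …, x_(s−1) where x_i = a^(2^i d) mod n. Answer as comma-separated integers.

36, 1296, 1222

n − 1 = 1368 = 2^3 · 171, so s = 3 and d = 171.
x_0 = 1306^171 mod 1369 = 36.
x_1 = 36^2 mod 1369 = 1296.
x_2 = 1296^2 mod 1369 = 1222.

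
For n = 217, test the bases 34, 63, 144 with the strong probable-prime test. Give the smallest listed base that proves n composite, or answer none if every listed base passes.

n − 1 = 216 = 2^3 · 27, so s = 3 and d = 27.
Base 34: x_0 = 34^27 mod 217 = 209. x_0 is neither 1 nor 216, so continue squaring. x_1 = 209^2 mod 217 = 64. x_2 = 64^2 mod 217 = 190. Reached i = s−1 = 2 without hitting −1: 34 is a Miller–Rabin witness and 217 is composite.
Base 63: x_0 = 63^27 mod 217 = 63. x_0 is neither 1 nor 216, so continue squaring. x_1 = 63^2 mod 217 = 63. x_2 = 63^2 mod 217 = 63. Reached i = s−1 = 2 without hitting −1: 63 is a Miller–Rabin witness and 217 is composite.
Base 144: x_0 = 144^27 mod 217 = 78. x_0 is neither 1 nor 216, so continue squaring. x_1 = 78^2 mod 217 = 8. x_2 = 8^2 mod 217 = 64. Reached i = s−1 = 2 without hitting −1: 144 is a Miller–Rabin witness and 217 is composite.
The smallest witness among the given bases is 34.

34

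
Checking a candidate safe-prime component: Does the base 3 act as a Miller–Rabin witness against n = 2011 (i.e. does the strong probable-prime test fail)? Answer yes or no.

no

n − 1 = 2010 = 2^1 · 1005, so s = 1 and d = 1005.
x_0 = 3^1005 mod 2011 = 2010.
x_0 = 2010 ≡ −1, so 3 is not a witness.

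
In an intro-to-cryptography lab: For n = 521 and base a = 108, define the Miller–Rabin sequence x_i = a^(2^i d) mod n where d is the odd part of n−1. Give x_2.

520

n − 1 = 520 = 2^3 · 65, so s = 3 and d = 65.
x_0 = 108^65 mod 521 = 478.
x_1 = 478^2 mod 521 = 286.
x_2 = 286^2 mod 521 = 520.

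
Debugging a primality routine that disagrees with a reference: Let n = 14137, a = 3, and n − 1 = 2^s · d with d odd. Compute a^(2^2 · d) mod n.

n − 1 = 14136 = 2^3 · 1767, so s = 3 and d = 1767.
Repeated squaring mod 14137: 3^1 ≡ 3, 3^2 ≡ 9, 3^4 ≡ 81, 3^8 ≡ 6561, 3^16 ≡ 13693, 3^32 ≡ 13355, 3^64 ≡ 3633, 3^128 ≡ 8868, 3^256 ≡ 11430, 3^512 ≡ 4883, 3^1024 ≡ 8707.
1767 = 1024 + 512 + 128 + 64 + 32 + 4 + 2 + 1, so 3^1767 ≡ 8707·4883·8868·3633·13355·81·9·3 ≡ 10696 (mod 14137).
x_0 = 10696.
x_1 = 10696^2 mod 14137 = 7812.
x_2 = 7812^2 mod 14137 = 12052.

12052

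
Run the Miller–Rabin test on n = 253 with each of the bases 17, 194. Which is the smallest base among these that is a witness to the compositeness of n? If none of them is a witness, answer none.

17

n − 1 = 252 = 2^2 · 63, so s = 2 and d = 63.
Base 17: x_0 = 17^63 mod 253 = 51. x_0 is neither 1 nor 252, so continue squaring. x_1 = 51^2 mod 253 = 71. Reached i = s−1 = 1 without hitting −1: 17 is a Miller–Rabin witness and 253 is composite.
Base 194: x_0 = 194^63 mod 253 = 90. x_0 is neither 1 nor 252, so continue squaring. x_1 = 90^2 mod 253 = 4. Reached i = s−1 = 1 without hitting −1: 194 is a Miller–Rabin witness and 253 is composite.
The smallest witness among the given bases is 17.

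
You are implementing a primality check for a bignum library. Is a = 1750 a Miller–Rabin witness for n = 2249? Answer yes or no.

yes

n − 1 = 2248 = 2^3 · 281, so s = 3 and d = 281.
x_0 = 1750^281 mod 2249 = 411.
x_0 is neither 1 nor 2248, so continue squaring.
x_1 = 411^2 mod 2249 = 246.
x_2 = 246^2 mod 2249 = 2042.
Reached i = s−1 = 2 without hitting −1: 1750 is a Miller–Rabin witness and 2249 is composite.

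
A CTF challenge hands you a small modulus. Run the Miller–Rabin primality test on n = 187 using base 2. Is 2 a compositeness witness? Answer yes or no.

n − 1 = 186 = 2^1 · 93, so s = 1 and d = 93.
By repeated squaring, 2^93 ≡ 151 (mod 187).
x_0 = 2^93 mod 187 = 151.
x_0 ∉ {1, 186} and s = 1, so 2 is a Miller–Rabin witness and 187 is composite.

yes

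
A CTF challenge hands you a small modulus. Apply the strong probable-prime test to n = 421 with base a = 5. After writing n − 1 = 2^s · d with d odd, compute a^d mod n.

n − 1 = 420 = 2^2 · 105, so s = 2 and d = 105.
5^105 mod 421 = 420.

420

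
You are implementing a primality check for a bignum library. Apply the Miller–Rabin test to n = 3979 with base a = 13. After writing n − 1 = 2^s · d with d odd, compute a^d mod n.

n − 1 = 3978 = 2^1 · 1989, so s = 1 and d = 1989.
By repeated squaring, 13^1989 ≡ 1912 (mod 3979).

1912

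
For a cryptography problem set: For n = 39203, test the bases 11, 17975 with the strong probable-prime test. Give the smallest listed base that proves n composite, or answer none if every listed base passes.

11

n − 1 = 39202 = 2^1 · 19601, so s = 1 and d = 19601.
Base 11: x_0 = 11^19601 mod 39203 = 22469. x_0 ∉ {1, 39202} and s = 1, so 11 is a Miller–Rabin witness and 39203 is composite.
Base 17975: x_0 = 17975^19601 mod 39203 = 19551. x_0 ∉ {1, 39202} and s = 1, so 17975 is a Miller–Rabin witness and 39203 is composite.
The smallest witness among the given bases is 11.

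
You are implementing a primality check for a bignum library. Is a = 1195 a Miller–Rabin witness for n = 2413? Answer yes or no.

no

n − 1 = 2412 = 2^2 · 603, so s = 2 and d = 603.
x_0 = 1195^603 mod 2413 = 1.
x_0 = 1, so 1195 is not a witness.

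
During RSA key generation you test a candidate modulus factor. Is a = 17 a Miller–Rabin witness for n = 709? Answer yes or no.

no

n − 1 = 708 = 2^2 · 177, so s = 2 and d = 177.
Repeated squaring mod 709: 17^1 ≡ 17, 17^2 ≡ 289, 17^4 ≡ 568, 17^8 ≡ 29, 17^16 ≡ 132, 17^32 ≡ 408, 17^64 ≡ 558, 17^128 ≡ 113.
177 = 128 + 32 + 16 + 1, so 17^177 ≡ 113·408·132·17 ≡ 96 (mod 709).
x_0 = 17^177 mod 709 = 96.
x_0 is neither 1 nor 708, so continue squaring.
x_1 = 96^2 mod 709 = 708.
x_1 ≡ −1, so 17 is not a witness.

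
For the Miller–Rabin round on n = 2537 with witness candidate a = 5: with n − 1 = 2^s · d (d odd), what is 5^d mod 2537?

1265

n − 1 = 2536 = 2^3 · 317, so s = 3 and d = 317.
Repeated squaring mod 2537: 5^1 ≡ 5, 5^2 ≡ 25, 5^4 ≡ 625, 5^8 ≡ 2464, 5^16 ≡ 255, 5^32 ≡ 1600, 5^64 ≡ 167, 5^128 ≡ 2519, 5^256 ≡ 324.
317 = 256 + 32 + 16 + 8 + 4 + 1, so 5^317 ≡ 324·1600·255·2464·625·5 ≡ 1265 (mod 2537).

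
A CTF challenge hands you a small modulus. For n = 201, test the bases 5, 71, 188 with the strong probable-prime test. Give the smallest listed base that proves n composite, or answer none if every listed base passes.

n − 1 = 200 = 2^3 · 25, so s = 3 and d = 25.
Base 5: x_0 = 5^25 mod 201 = 125. x_0 is neither 1 nor 200, so continue squaring. x_1 = 125^2 mod 201 = 148. x_2 = 148^2 mod 201 = 196. Reached i = s−1 = 2 without hitting −1: 5 is a Miller–Rabin witness and 201 is composite.
Base 71: x_0 = 71^25 mod 201 = 47. x_0 is neither 1 nor 200, so continue squaring. x_1 = 47^2 mod 201 = 199. x_2 = 199^2 mod 201 = 4. Reached i = s−1 = 2 without hitting −1: 71 is a Miller–Rabin witness and 201 is composite.
Base 188: x_0 = 188^25 mod 201 = 116. x_0 is neither 1 nor 200, so continue squaring. x_1 = 116^2 mod 201 = 190. x_2 = 190^2 mod 201 = 121. Reached i = s−1 = 2 without hitting −1: 188 is a Miller–Rabin witness and 201 is composite.
The smallest witness among the given bases is 5.

5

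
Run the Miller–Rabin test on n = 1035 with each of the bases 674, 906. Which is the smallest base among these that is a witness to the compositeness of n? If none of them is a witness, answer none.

n − 1 = 1034 = 2^1 · 517, so s = 1 and d = 517.
Base 674: x_0 = 674^517 mod 1035 = 1034. x_0 = 1034 ≡ −1, so 674 is not a witness.
Base 906: x_0 = 906^517 mod 1035 = 576. x_0 ∉ {1, 1034} and s = 1, so 906 is a Miller–Rabin witness and 1035 is composite.
The smallest witness among the given bases is 906.

906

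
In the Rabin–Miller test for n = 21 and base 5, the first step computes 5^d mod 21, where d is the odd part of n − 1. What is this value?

n − 1 = 20 = 2^2 · 5, so s = 2 and d = 5.
5^5 mod 21 = 17.

17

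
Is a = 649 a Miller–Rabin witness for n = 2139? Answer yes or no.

n − 1 = 2138 = 2^1 · 1069, so s = 1 and d = 1069.
x_0 = 649^1069 mod 2139 = 1999.
x_0 ∉ {1, 2138} and s = 1, so 649 is a Miller–Rabin witness and 2139 is composite.

yes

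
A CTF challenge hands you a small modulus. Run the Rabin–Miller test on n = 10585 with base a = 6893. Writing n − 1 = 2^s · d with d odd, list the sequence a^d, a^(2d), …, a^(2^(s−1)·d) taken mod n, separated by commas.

5047, 4699, 291

n − 1 = 10584 = 2^3 · 1323, so s = 3 and d = 1323.
x_0 = 6893^1323 mod 10585 = 5047.
x_1 = 5047^2 mod 10585 = 4699.
x_2 = 4699^2 mod 10585 = 291.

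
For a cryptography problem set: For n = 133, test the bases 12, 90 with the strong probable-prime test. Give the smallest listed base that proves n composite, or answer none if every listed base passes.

n − 1 = 132 = 2^2 · 33, so s = 2 and d = 33.
Base 12: x_0 = 12^33 mod 133 = 132. x_0 = 132 ≡ −1, so 12 is not a witness.
Base 90: x_0 = 90^33 mod 133 = 69. x_0 is neither 1 nor 132, so continue squaring. x_1 = 69^2 mod 133 = 106. Reached i = s−1 = 1 without hitting −1: 90 is a Miller–Rabin witness and 133 is composite.
The smallest witness among the given bases is 90.

90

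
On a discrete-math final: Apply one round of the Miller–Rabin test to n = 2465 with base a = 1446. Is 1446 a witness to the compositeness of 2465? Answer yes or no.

no

n − 1 = 2464 = 2^5 · 77, so s = 5 and d = 77.
Repeated squaring mod 2465: 1446^1 ≡ 1446, 1446^2 ≡ 596, 1446^4 ≡ 256, 1446^8 ≡ 1446, 1446^16 ≡ 596, 1446^32 ≡ 256, 1446^64 ≡ 1446.
77 = 64 + 8 + 4 + 1, so 1446^77 ≡ 1446·1446·256·1446 ≡ 1 (mod 2465).
x_0 = 1446^77 mod 2465 = 1.
x_0 = 1, so 1446 is not a witness.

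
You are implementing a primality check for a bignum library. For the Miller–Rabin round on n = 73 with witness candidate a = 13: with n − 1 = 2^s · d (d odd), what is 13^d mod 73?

n − 1 = 72 = 2^3 · 9, so s = 3 and d = 9.
Repeated squaring mod 73: 13^1 ≡ 13, 13^2 ≡ 23, 13^4 ≡ 18, 13^8 ≡ 32.
9 = 8 + 1, so 13^9 ≡ 32·13 ≡ 51 (mod 73).

51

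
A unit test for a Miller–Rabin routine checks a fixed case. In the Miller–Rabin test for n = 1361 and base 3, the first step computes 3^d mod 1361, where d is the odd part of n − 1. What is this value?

574

n − 1 = 1360 = 2^4 · 85, so s = 4 and d = 85.
Repeated squaring mod 1361: 3^1 ≡ 3, 3^2 ≡ 9, 3^4 ≡ 81, 3^8 ≡ 1117, 3^16 ≡ 1013, 3^32 ≡ 1336, 3^64 ≡ 625.
85 = 64 + 16 + 4 + 1, so 3^85 ≡ 625·1013·81·3 ≡ 574 (mod 1361).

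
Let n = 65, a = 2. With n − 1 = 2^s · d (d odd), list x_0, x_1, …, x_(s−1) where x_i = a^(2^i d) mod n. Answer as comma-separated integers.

2, 4, 16, 61, 16, 61

n − 1 = 64 = 2^6 · 1, so s = 6 and d = 1.
x_0 = 2^1 mod 65 = 2.
x_1 = 2^2 mod 65 = 4.
x_2 = 4^2 mod 65 = 16.
x_3 = 16^2 mod 65 = 61.
x_4 = 61^2 mod 65 = 16.
x_5 = 16^2 mod 65 = 61.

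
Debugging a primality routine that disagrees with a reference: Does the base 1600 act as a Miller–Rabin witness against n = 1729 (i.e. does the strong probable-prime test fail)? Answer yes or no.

n − 1 = 1728 = 2^6 · 27, so s = 6 and d = 27.
x_0 = 1600^27 mod 1729 = 1.
x_0 = 1, so 1600 is not a witness.

no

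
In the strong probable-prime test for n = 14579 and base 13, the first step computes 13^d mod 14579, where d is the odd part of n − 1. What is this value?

9990

n − 1 = 14578 = 2^1 · 7289, so s = 1 and d = 7289.
Repeated squaring mod 14579: 13^1 ≡ 13, 13^2 ≡ 169, 13^4 ≡ 13982, 13^8 ≡ 6513, 13^16 ≡ 8858, 13^32 ≡ 14565, 13^64 ≡ 196, 13^128 ≡ 9258, 13^256 ≡ 623, 13^512 ≡ 9075, 13^1024 ≡ 13433, 13^2048 ≡ 1206, 13^4096 ≡ 11115.
7289 = 4096 + 2048 + 1024 + 64 + 32 + 16 + 8 + 1, so 13^7289 ≡ 11115·1206·13433·196·14565·8858·6513·13 ≡ 9990 (mod 14579).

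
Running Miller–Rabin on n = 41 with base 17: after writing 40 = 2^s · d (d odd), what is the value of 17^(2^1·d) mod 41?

n − 1 = 40 = 2^3 · 5, so s = 3 and d = 5.
Repeated squaring mod 41: 17^1 ≡ 17, 17^2 ≡ 2, 17^4 ≡ 4.
5 = 4 + 1, so 17^5 ≡ 4·17 ≡ 27 (mod 41).
x_0 = 27.
x_1 = 27^2 mod 41 = 32.

32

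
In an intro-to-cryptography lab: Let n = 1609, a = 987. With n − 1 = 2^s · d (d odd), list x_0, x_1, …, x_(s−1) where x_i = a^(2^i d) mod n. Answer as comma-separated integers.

n − 1 = 1608 = 2^3 · 201, so s = 3 and d = 201.
x_0 = 987^201 mod 1609 = 1086.
x_1 = 1086^2 mod 1609 = 1608.
x_2 = 1608^2 mod 1609 = 1.

1086, 1608, 1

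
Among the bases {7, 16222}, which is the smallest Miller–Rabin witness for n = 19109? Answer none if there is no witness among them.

n − 1 = 19108 = 2^2 · 4777, so s = 2 and d = 4777.
Base 7: x_0 = 7^4777 mod 19109 = 2773. x_0 is neither 1 nor 19108, so continue squaring. x_1 = 2773^2 mod 19109 = 7711. Reached i = s−1 = 1 without hitting −1: 7 is a Miller–Rabin witness and 19109 is composite.
Base 16222: x_0 = 16222^4777 mod 19109 = 6284. x_0 is neither 1 nor 19108, so continue squaring. x_1 = 6284^2 mod 19109 = 9462. Reached i = s−1 = 1 without hitting −1: 16222 is a Miller–Rabin witness and 19109 is composite.
The smallest witness among the given bases is 7.

7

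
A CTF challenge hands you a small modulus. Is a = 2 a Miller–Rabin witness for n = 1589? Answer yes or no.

yes

n − 1 = 1588 = 2^2 · 397, so s = 2 and d = 397.
x_0 = 2^397 mod 1589 = 1332.
x_0 is neither 1 nor 1588, so continue squaring.
x_1 = 1332^2 mod 1589 = 900.
Reached i = s−1 = 1 without hitting −1: 2 is a Miller–Rabin witness and 1589 is composite.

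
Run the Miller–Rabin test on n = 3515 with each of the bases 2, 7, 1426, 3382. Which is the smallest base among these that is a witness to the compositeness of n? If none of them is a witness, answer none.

n − 1 = 3514 = 2^1 · 1757, so s = 1 and d = 1757.
Base 2: x_0 = 2^1757 mod 3515 = 357. x_0 ∉ {1, 3514} and s = 1, so 2 is a Miller–Rabin witness and 3515 is composite.
Base 7: x_0 = 7^1757 mod 3515 = 752. x_0 ∉ {1, 3514} and s = 1, so 7 is a Miller–Rabin witness and 3515 is composite.
Base 1426: x_0 = 1426^1757 mod 3515 = 476. x_0 ∉ {1, 3514} and s = 1, so 1426 is a Miller–Rabin witness and 3515 is composite.
Base 3382: x_0 = 3382^1757 mod 3515 = 1387. x_0 ∉ {1, 3514} and s = 1, so 3382 is a Miller–Rabin witness and 3515 is composite.
The smallest witness among the given bases is 2.

2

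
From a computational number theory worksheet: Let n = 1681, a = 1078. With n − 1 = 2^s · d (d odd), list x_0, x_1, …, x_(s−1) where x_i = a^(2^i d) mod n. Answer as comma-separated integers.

120, 952, 245, 1190

n − 1 = 1680 = 2^4 · 105, so s = 4 and d = 105.
x_0 = 1078^105 mod 1681 = 120.
x_1 = 120^2 mod 1681 = 952.
x_2 = 952^2 mod 1681 = 245.
x_3 = 245^2 mod 1681 = 1190.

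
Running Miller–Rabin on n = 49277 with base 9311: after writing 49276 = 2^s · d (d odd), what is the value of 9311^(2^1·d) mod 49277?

n − 1 = 49276 = 2^2 · 12319, so s = 2 and d = 12319.
By repeated squaring, 9311^12319 ≡ 42599 (mod 49277).
x_0 = 42599.
x_1 = 42599^2 mod 49277 = 49276.

49276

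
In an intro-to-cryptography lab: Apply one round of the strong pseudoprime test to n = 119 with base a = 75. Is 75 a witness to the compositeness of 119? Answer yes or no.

yes

n − 1 = 118 = 2^1 · 59, so s = 1 and d = 59.
x_0 = 75^59 mod 119 = 31.
x_0 ∉ {1, 118} and s = 1, so 75 is a Miller–Rabin witness and 119 is composite.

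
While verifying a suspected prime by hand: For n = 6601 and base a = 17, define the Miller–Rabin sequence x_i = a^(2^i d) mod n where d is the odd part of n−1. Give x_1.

2738

n − 1 = 6600 = 2^3 · 825, so s = 3 and d = 825.
By repeated squaring, 17^825 ≡ 5795 (mod 6601).
x_0 = 5795.
x_1 = 5795^2 mod 6601 = 2738.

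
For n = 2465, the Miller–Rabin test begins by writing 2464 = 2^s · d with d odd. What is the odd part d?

Halving: 2464 → 1232 → 616 → 308 → 154 → 77; 77 is odd.
So 2464 = 2^5 · 77.

77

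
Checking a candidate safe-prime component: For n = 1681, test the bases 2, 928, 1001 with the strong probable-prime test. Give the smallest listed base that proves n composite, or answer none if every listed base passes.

n − 1 = 1680 = 2^4 · 105, so s = 4 and d = 105.
Base 2: x_0 = 2^105 mod 1681 = 1508. x_0 is neither 1 nor 1680, so continue squaring. x_1 = 1508^2 mod 1681 = 1352. x_2 = 1352^2 mod 1681 = 657. x_3 = 657^2 mod 1681 = 1313. Reached i = s−1 = 3 without hitting −1: 2 is a Miller–Rabin witness and 1681 is composite.
Base 928: x_0 = 928^105 mod 1681 = 1080. x_0 is neither 1 nor 1680, so continue squaring. x_1 = 1080^2 mod 1681 = 1467. x_2 = 1467^2 mod 1681 = 409. x_3 = 409^2 mod 1681 = 862. Reached i = s−1 = 3 without hitting −1: 928 is a Miller–Rabin witness and 1681 is composite.
Base 1001: x_0 = 1001^105 mod 1681 = 957. x_0 is neither 1 nor 1680, so continue squaring. x_1 = 957^2 mod 1681 = 1385. x_2 = 1385^2 mod 1681 = 204. x_3 = 204^2 mod 1681 = 1272. Reached i = s−1 = 3 without hitting −1: 1001 is a Miller–Rabin witness and 1681 is composite.
The smallest witness among the given bases is 2.

2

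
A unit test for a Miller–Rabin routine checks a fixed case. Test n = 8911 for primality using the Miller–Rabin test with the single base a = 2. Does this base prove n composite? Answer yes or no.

yes

n − 1 = 8910 = 2^1 · 4455, so s = 1 and d = 4455.
x_0 = 2^4455 mod 8911 = 6364.
x_0 ∉ {1, 8910} and s = 1, so 2 is a Miller–Rabin witness and 8911 is composite.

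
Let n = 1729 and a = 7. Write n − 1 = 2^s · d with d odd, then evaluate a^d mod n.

343

n − 1 = 1728 = 2^6 · 27, so s = 6 and d = 27.
By repeated squaring, 7^27 ≡ 343 (mod 1729).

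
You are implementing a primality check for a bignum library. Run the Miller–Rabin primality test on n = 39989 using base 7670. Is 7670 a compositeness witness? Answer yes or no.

n − 1 = 39988 = 2^2 · 9997, so s = 2 and d = 9997.
x_0 = 7670^9997 mod 39989 = 30172.
x_0 is neither 1 nor 39988, so continue squaring.
x_1 = 30172^2 mod 39989 = 39988.
x_1 ≡ −1, so 7670 is not a witness.

no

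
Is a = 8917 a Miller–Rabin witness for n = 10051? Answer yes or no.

yes

n − 1 = 10050 = 2^1 · 5025, so s = 1 and d = 5025.
x_0 = 8917^5025 mod 10051 = 330.
x_0 ∉ {1, 10050} and s = 1, so 8917 is a Miller–Rabin witness and 10051 is composite.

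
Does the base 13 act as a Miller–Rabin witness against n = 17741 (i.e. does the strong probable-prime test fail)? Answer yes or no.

yes

n − 1 = 17740 = 2^2 · 4435, so s = 2 and d = 4435.
x_0 = 13^4435 mod 17741 = 3153.
x_0 is neither 1 nor 17740, so continue squaring.
x_1 = 3153^2 mod 17741 = 6449.
Reached i = s−1 = 1 without hitting −1: 13 is a Miller–Rabin witness and 17741 is composite.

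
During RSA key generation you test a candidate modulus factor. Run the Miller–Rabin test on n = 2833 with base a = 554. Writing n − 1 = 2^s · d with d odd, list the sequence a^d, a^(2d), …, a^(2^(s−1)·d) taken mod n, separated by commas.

1555, 1476, 2832, 1

n − 1 = 2832 = 2^4 · 177, so s = 4 and d = 177.
x_0 = 554^177 mod 2833 = 1555.
x_1 = 1555^2 mod 2833 = 1476.
x_2 = 1476^2 mod 2833 = 2832.
x_3 = 2832^2 mod 2833 = 1.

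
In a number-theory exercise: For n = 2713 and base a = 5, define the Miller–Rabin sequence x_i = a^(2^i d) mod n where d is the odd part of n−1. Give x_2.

n − 1 = 2712 = 2^3 · 339, so s = 3 and d = 339.
x_0 = 5^339 mod 2713 = 60.
x_1 = 60^2 mod 2713 = 887.
x_2 = 887^2 mod 2713 = 2712.

2712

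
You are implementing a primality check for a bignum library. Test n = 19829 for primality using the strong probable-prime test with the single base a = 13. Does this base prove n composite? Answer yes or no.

yes

n − 1 = 19828 = 2^2 · 4957, so s = 2 and d = 4957.
Repeated squaring mod 19829: 13^1 ≡ 13, 13^2 ≡ 169, 13^4 ≡ 8732, 13^8 ≡ 5319, 13^16 ≡ 15607, 13^32 ≡ 18842, 13^64 ≡ 2548, 13^128 ≡ 8221, 13^256 ≡ 7609, 13^512 ≡ 16030, 13^1024 ≡ 16718, 13^2048 ≡ 1769, 13^4096 ≡ 16208.
4957 = 4096 + 512 + 256 + 64 + 16 + 8 + 4 + 1, so 13^4957 ≡ 16208·16030·7609·2548·15607·5319·8732·13 ≡ 17659 (mod 19829).
x_0 = 13^4957 mod 19829 = 17659.
x_0 is neither 1 nor 19828, so continue squaring.
x_1 = 17659^2 mod 19829 = 9427.
Reached i = s−1 = 1 without hitting −1: 13 is a Miller–Rabin witness and 19829 is composite.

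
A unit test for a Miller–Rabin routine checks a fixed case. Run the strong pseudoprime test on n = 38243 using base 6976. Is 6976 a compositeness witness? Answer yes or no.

yes

n − 1 = 38242 = 2^1 · 19121, so s = 1 and d = 19121.
x_0 = 6976^19121 mod 38243 = 32466.
x_0 ∉ {1, 38242} and s = 1, so 6976 is a Miller–Rabin witness and 38243 is composite.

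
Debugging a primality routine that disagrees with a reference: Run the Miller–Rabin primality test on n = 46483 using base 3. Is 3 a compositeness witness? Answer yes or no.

n − 1 = 46482 = 2^1 · 23241, so s = 1 and d = 23241.
Repeated squaring mod 46483: 3^1 ≡ 3, 3^2 ≡ 9, 3^4 ≡ 81, 3^8 ≡ 6561, 3^16 ≡ 3463, 3^32 ≡ 46238, 3^64 ≡ 13542, 3^128 ≡ 10329, 3^256 ≡ 9756, 3^512 ≡ 28835, 3^1024 ≡ 15804, 3^2048 ≡ 13257, 3^4096 ≡ 42309, 3^8192 ≡ 37634, 3^16384 ≡ 27429.
23241 = 16384 + 4096 + 2048 + 512 + 128 + 64 + 8 + 1, so 3^23241 ≡ 27429·42309·13257·28835·10329·13542·6561·3 ≡ 9310 (mod 46483).
x_0 = 3^23241 mod 46483 = 9310.
x_0 ∉ {1, 46482} and s = 1, so 3 is a Miller–Rabin witness and 46483 is composite.

yes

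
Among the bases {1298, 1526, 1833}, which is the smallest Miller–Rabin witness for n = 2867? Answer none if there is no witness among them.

1298

n − 1 = 2866 = 2^1 · 1433, so s = 1 and d = 1433.
Base 1298: x_0 = 1298^1433 mod 2867 = 2438. x_0 ∉ {1, 2866} and s = 1, so 1298 is a Miller–Rabin witness and 2867 is composite.
Base 1526: x_0 = 1526^1433 mod 2867 = 2746. x_0 ∉ {1, 2866} and s = 1, so 1526 is a Miller–Rabin witness and 2867 is composite.
Base 1833: x_0 = 1833^1433 mod 2867 = 2162. x_0 ∉ {1, 2866} and s = 1, so 1833 is a Miller–Rabin witness and 2867 is composite.
The smallest witness among the given bases is 1298.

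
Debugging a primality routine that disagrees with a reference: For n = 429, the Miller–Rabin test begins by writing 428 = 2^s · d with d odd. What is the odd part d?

Halving: 428 → 214 → 107; 107 is odd.
So 428 = 2^2 · 107.

107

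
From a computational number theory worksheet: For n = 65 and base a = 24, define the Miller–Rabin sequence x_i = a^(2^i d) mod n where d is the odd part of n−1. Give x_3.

n − 1 = 64 = 2^6 · 1, so s = 6 and d = 1.
x_0 = 24^1 mod 65 = 24.
x_1 = 24^2 mod 65 = 56.
x_2 = 56^2 mod 65 = 16.
x_3 = 16^2 mod 65 = 61.

61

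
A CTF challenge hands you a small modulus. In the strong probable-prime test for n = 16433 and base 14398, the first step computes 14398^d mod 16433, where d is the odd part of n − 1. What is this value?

1741

n − 1 = 16432 = 2^4 · 1027, so s = 4 and d = 1027.
Repeated squaring mod 16433: 14398^1 ≡ 14398, 14398^2 ≡ 109, 14398^4 ≡ 11881, 14398^8 ≡ 15124, 14398^16 ≡ 4449, 14398^32 ≡ 8269, 14398^64 ≡ 15081, 14398^128 ≡ 3841, 14398^256 ≡ 12880, 14398^512 ≡ 3265, 14398^1024 ≡ 11641.
1027 = 1024 + 2 + 1, so 14398^1027 ≡ 11641·109·14398 ≡ 1741 (mod 16433).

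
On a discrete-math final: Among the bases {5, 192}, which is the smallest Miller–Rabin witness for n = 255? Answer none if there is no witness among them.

n − 1 = 254 = 2^1 · 127, so s = 1 and d = 127.
Base 5: x_0 = 5^127 mod 255 = 245. x_0 ∉ {1, 254} and s = 1, so 5 is a Miller–Rabin witness and 255 is composite.
Base 192: x_0 = 192^127 mod 255 = 228. x_0 ∉ {1, 254} and s = 1, so 192 is a Miller–Rabin witness and 255 is composite.
The smallest witness among the given bases is 5.

5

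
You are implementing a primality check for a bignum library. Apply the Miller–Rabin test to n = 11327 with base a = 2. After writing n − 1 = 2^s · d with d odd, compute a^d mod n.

n − 1 = 11326 = 2^1 · 5663, so s = 1 and d = 5663.
2^5663 mod 11327 = 9761.

9761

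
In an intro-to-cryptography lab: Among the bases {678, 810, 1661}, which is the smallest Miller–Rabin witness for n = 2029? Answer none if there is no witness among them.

none

n − 1 = 2028 = 2^2 · 507, so s = 2 and d = 507.
Base 678: x_0 = 678^507 mod 2029 = 2028. x_0 = 2028 ≡ −1, so 678 is not a witness.
Base 810: x_0 = 810^507 mod 2029 = 1037. x_0 is neither 1 nor 2028, so continue squaring. x_1 = 1037^2 mod 2029 = 2028. x_1 ≡ −1, so 810 is not a witness.
Base 1661: x_0 = 1661^507 mod 2029 = 1037. x_0 is neither 1 nor 2028, so continue squaring. x_1 = 1037^2 mod 2029 = 2028. x_1 ≡ −1, so 1661 is not a witness.
No listed base is a witness for 2029.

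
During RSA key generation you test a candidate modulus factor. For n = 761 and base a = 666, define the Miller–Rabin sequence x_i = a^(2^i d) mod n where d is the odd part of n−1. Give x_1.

n − 1 = 760 = 2^3 · 95, so s = 3 and d = 95.
Repeated squaring mod 761: 666^1 ≡ 666, 666^2 ≡ 654, 666^4 ≡ 34, 666^8 ≡ 395, 666^16 ≡ 20, 666^32 ≡ 400, 666^64 ≡ 190.
95 = 64 + 16 + 8 + 4 + 2 + 1, so 666^95 ≡ 190·20·395·34·654·666 ≡ 722 (mod 761).
x_0 = 722.
x_1 = 722^2 mod 761 = 760.

760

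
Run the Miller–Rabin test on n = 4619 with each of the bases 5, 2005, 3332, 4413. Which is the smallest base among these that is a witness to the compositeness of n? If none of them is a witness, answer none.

5

n − 1 = 4618 = 2^1 · 2309, so s = 1 and d = 2309.
Base 5: x_0 = 5^2309 mod 4619 = 1575. x_0 ∉ {1, 4618} and s = 1, so 5 is a Miller–Rabin witness and 4619 is composite.
Base 2005: x_0 = 2005^2309 mod 4619 = 3630. x_0 ∉ {1, 4618} and s = 1, so 2005 is a Miller–Rabin witness and 4619 is composite.
Base 3332: x_0 = 3332^2309 mod 4619 = 4214. x_0 ∉ {1, 4618} and s = 1, so 3332 is a Miller–Rabin witness and 4619 is composite.
Base 4413: x_0 = 4413^2309 mod 4619 = 513. x_0 ∉ {1, 4618} and s = 1, so 4413 is a Miller–Rabin witness and 4619 is composite.
The smallest witness among the given bases is 5.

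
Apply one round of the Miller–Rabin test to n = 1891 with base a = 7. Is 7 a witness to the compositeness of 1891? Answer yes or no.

yes

n − 1 = 1890 = 2^1 · 945, so s = 1 and d = 945.
x_0 = 7^945 mod 1891 = 1148.
x_0 ∉ {1, 1890} and s = 1, so 7 is a Miller–Rabin witness and 1891 is composite.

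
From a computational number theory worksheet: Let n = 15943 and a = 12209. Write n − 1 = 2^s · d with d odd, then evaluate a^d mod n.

14482

n − 1 = 15942 = 2^1 · 7971, so s = 1 and d = 7971.
By repeated squaring, 12209^7971 ≡ 14482 (mod 15943).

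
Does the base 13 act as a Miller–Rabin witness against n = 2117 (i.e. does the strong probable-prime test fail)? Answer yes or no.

yes

n − 1 = 2116 = 2^2 · 529, so s = 2 and d = 529.
x_0 = 13^529 mod 2117 = 613.
x_0 is neither 1 nor 2116, so continue squaring.
x_1 = 613^2 mod 2117 = 1060.
Reached i = s−1 = 1 without hitting −1: 13 is a Miller–Rabin witness and 2117 is composite.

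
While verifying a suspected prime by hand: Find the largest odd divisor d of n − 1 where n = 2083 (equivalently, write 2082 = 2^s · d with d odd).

1041

Halving: 2082 → 1041; 1041 is odd.
So 2082 = 2^1 · 1041.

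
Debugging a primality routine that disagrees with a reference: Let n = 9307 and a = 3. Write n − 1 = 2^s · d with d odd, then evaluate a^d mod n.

6516

n − 1 = 9306 = 2^1 · 4653, so s = 1 and d = 4653.
By repeated squaring, 3^4653 ≡ 6516 (mod 9307).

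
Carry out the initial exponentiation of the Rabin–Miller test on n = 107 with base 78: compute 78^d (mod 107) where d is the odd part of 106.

n − 1 = 106 = 2^1 · 53, so s = 1 and d = 53.
Repeated squaring mod 107: 78^1 ≡ 78, 78^2 ≡ 92, 78^4 ≡ 11, 78^8 ≡ 14, 78^16 ≡ 89, 78^32 ≡ 3.
53 = 32 + 16 + 4 + 1, so 78^53 ≡ 3·89·11·78 ≡ 106 (mod 107).

106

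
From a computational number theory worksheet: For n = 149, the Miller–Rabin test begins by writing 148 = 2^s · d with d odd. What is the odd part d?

37

Halving: 148 → 74 → 37; 37 is odd.
So 148 = 2^2 · 37.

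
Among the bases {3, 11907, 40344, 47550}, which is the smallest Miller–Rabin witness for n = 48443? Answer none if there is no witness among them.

3

n − 1 = 48442 = 2^1 · 24221, so s = 1 and d = 24221.
Base 3: x_0 = 3^24221 mod 48443 = 14425. x_0 ∉ {1, 48442} and s = 1, so 3 is a Miller–Rabin witness and 48443 is composite.
Base 11907: x_0 = 11907^24221 mod 48443 = 189. x_0 ∉ {1, 48442} and s = 1, so 11907 is a Miller–Rabin witness and 48443 is composite.
Base 40344: x_0 = 40344^24221 mod 48443 = 8701. x_0 ∉ {1, 48442} and s = 1, so 40344 is a Miller–Rabin witness and 48443 is composite.
Base 47550: x_0 = 47550^24221 mod 48443 = 30425. x_0 ∉ {1, 48442} and s = 1, so 47550 is a Miller–Rabin witness and 48443 is composite.
The smallest witness among the given bases is 3.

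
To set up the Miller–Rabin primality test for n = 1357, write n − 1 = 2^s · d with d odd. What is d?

Halving: 1356 → 678 → 339; 339 is odd.
So 1356 = 2^2 · 339.

339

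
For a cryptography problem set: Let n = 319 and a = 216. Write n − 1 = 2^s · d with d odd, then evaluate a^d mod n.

151

n − 1 = 318 = 2^1 · 159, so s = 1 and d = 159.
216^159 mod 319 = 151.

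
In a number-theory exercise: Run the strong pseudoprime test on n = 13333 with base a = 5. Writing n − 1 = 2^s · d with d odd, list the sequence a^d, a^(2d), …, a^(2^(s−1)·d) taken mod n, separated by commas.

n − 1 = 13332 = 2^2 · 3333, so s = 2 and d = 3333.
x_0 = 5^3333 mod 13333 = 200.
x_1 = 200^2 mod 13333 = 1.

200, 1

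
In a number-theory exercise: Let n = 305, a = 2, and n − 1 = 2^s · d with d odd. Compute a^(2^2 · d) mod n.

266

n − 1 = 304 = 2^4 · 19, so s = 4 and d = 19.
x_0 = 2^19 mod 305 = 298.
x_1 = 298^2 mod 305 = 49.
x_2 = 49^2 mod 305 = 266.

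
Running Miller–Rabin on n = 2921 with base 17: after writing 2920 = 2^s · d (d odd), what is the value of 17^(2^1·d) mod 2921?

n − 1 = 2920 = 2^3 · 365, so s = 3 and d = 365.
x_0 = 17^365 mod 2921 = 1137.
x_1 = 1137^2 mod 2921 = 1687.

1687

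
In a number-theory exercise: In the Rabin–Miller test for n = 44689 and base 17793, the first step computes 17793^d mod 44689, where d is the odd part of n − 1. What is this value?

44487

n − 1 = 44688 = 2^4 · 2793, so s = 4 and d = 2793.
Repeated squaring mod 44689: 17793^1 ≡ 17793, 17793^2 ≡ 13973, 17793^4 ≡ 43177, 17793^8 ≡ 7005, 17793^16 ≡ 1503, 17793^32 ≡ 24559, 17793^64 ≡ 21737, 17793^128 ≡ 372, 17793^256 ≡ 4317, 17793^512 ≡ 1176, 17793^1024 ≡ 42306, 17793^2048 ≡ 3186.
2793 = 2048 + 512 + 128 + 64 + 32 + 8 + 1, so 17793^2793 ≡ 3186·1176·372·21737·24559·7005·17793 ≡ 44487 (mod 44689).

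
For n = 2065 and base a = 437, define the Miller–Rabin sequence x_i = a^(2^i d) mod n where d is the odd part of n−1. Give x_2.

1296

n − 1 = 2064 = 2^4 · 129, so s = 4 and d = 129.
x_0 = 437^129 mod 2065 = 832.
x_1 = 832^2 mod 2065 = 449.
x_2 = 449^2 mod 2065 = 1296.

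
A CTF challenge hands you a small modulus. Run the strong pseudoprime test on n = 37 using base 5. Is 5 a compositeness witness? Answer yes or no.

no

n − 1 = 36 = 2^2 · 9, so s = 2 and d = 9.
x_0 = 5^9 mod 37 = 6.
x_0 is neither 1 nor 36, so continue squaring.
x_1 = 6^2 mod 37 = 36.
x_1 ≡ −1, so 5 is not a witness.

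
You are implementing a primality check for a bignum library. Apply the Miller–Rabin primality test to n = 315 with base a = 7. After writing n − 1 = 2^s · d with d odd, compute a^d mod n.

7

n − 1 = 314 = 2^1 · 157, so s = 1 and d = 157.
7^157 mod 315 = 7.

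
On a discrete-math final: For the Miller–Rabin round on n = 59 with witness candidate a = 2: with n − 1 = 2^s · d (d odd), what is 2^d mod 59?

58

n − 1 = 58 = 2^1 · 29, so s = 1 and d = 29.
Repeated squaring mod 59: 2^1 ≡ 2, 2^2 ≡ 4, 2^4 ≡ 16, 2^8 ≡ 20, 2^16 ≡ 46.
29 = 16 + 8 + 4 + 1, so 2^29 ≡ 46·20·16·2 ≡ 58 (mod 59).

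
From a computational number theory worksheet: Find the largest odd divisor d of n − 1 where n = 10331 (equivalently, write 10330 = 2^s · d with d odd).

5165

Halving: 10330 → 5165; 5165 is odd.
So 10330 = 2^1 · 5165.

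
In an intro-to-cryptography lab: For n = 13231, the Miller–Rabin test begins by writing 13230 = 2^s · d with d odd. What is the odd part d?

Halving: 13230 → 6615; 6615 is odd.
So 13230 = 2^1 · 6615.

6615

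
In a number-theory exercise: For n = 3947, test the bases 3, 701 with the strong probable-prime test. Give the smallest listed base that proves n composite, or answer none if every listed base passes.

n − 1 = 3946 = 2^1 · 1973, so s = 1 and d = 1973.
Base 3: x_0 = 3^1973 mod 3947 = 1. x_0 = 1, so 3 is not a witness.
Base 701: x_0 = 701^1973 mod 3947 = 3946. x_0 = 3946 ≡ −1, so 701 is not a witness.
No listed base is a witness for 3947.

none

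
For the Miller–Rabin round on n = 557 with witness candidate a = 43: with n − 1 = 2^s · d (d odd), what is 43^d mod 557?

n − 1 = 556 = 2^2 · 139, so s = 2 and d = 139.
43^139 mod 557 = 1.

1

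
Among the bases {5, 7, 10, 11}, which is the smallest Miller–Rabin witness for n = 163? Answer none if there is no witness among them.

n − 1 = 162 = 2^1 · 81, so s = 1 and d = 81.
Base 5: x_0 = 5^81 mod 163 = 162. x_0 = 162 ≡ −1, so 5 is not a witness.
Base 7: x_0 = 7^81 mod 163 = 162. x_0 = 162 ≡ −1, so 7 is not a witness.
Base 10: x_0 = 10^81 mod 163 = 1. x_0 = 1, so 10 is not a witness.
Base 11: x_0 = 11^81 mod 163 = 162. x_0 = 162 ≡ −1, so 11 is not a witness.
No listed base is a witness for 163.

none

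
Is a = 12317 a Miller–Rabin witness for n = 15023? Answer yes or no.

n − 1 = 15022 = 2^1 · 7511, so s = 1 and d = 7511.
Repeated squaring mod 15023: 12317^1 ≡ 12317, 12317^2 ≡ 6235, 12317^4 ≡ 10724, 12317^8 ≡ 3111, 12317^16 ≡ 3509, 12317^32 ≡ 9244, 12317^64 ≡ 712, 12317^128 ≡ 11185, 12317^256 ≡ 7704, 12317^512 ≡ 10766, 12317^1024 ≡ 4311, 12317^2048 ≡ 1270, 12317^4096 ≡ 5439.
7511 = 4096 + 2048 + 1024 + 256 + 64 + 16 + 4 + 2 + 1, so 12317^7511 ≡ 5439·1270·4311·7704·712·3509·10724·6235·12317 ≡ 2530 (mod 15023).
x_0 = 12317^7511 mod 15023 = 2530.
x_0 ∉ {1, 15022} and s = 1, so 12317 is a Miller–Rabin witness and 15023 is composite.

yes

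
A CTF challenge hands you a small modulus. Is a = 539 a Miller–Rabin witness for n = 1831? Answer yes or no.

no

n − 1 = 1830 = 2^1 · 915, so s = 1 and d = 915.
By repeated squaring, 539^915 ≡ 1830 (mod 1831).
x_0 = 539^915 mod 1831 = 1830.
x_0 = 1830 ≡ −1, so 539 is not a witness.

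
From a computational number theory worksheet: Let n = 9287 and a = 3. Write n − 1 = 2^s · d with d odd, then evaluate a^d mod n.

n − 1 = 9286 = 2^1 · 4643, so s = 1 and d = 4643.
3^4643 mod 9287 = 3244.

3244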